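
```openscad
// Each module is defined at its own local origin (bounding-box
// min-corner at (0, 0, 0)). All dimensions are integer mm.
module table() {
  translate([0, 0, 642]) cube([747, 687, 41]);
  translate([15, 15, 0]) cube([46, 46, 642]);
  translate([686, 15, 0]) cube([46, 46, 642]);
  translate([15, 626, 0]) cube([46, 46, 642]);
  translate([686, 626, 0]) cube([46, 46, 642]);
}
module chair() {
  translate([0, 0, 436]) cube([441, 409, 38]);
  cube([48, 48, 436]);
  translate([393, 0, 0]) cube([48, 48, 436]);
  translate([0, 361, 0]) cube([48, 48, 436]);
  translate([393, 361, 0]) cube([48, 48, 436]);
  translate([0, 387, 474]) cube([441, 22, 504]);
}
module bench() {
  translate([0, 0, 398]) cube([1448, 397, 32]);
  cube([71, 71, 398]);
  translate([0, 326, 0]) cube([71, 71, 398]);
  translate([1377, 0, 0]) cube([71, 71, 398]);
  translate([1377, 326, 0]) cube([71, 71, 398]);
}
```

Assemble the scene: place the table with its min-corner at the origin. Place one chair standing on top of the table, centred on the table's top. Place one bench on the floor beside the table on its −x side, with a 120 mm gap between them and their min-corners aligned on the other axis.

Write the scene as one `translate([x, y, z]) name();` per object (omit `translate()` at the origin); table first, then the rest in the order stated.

table();
translate([153, 139, 683]) chair();
translate([-1568, 0, 0]) bench();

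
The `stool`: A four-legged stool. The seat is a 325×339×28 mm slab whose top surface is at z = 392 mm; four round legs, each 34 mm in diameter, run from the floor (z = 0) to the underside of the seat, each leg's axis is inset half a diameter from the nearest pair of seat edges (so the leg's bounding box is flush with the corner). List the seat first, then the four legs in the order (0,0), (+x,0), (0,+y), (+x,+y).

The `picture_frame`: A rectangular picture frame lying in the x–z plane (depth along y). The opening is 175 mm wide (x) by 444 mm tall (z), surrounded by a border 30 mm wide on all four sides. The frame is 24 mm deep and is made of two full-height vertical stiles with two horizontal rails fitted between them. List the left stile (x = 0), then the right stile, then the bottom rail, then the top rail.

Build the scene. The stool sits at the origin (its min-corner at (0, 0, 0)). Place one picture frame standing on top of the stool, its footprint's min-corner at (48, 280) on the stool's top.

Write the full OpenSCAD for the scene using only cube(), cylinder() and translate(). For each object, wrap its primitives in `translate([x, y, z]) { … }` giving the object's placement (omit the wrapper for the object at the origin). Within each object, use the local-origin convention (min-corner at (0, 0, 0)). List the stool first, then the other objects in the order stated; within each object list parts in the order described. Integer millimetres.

translate([0, 0, 364]) cube([325, 339, 28]);
translate([17, 17, 0]) cylinder(h = 364, r = 17);
translate([308, 17, 0]) cylinder(h = 364, r = 17);
translate([17, 322, 0]) cylinder(h = 364, r = 17);
translate([308, 322, 0]) cylinder(h = 364, r = 17);
translate([48, 280, 392]) {
  cube([30, 24, 504]);
  translate([205, 0, 0]) cube([30, 24, 504]);
  translate([30, 0, 0]) cube([175, 24, 30]);
  translate([30, 0, 474]) cube([175, 24, 30]);
}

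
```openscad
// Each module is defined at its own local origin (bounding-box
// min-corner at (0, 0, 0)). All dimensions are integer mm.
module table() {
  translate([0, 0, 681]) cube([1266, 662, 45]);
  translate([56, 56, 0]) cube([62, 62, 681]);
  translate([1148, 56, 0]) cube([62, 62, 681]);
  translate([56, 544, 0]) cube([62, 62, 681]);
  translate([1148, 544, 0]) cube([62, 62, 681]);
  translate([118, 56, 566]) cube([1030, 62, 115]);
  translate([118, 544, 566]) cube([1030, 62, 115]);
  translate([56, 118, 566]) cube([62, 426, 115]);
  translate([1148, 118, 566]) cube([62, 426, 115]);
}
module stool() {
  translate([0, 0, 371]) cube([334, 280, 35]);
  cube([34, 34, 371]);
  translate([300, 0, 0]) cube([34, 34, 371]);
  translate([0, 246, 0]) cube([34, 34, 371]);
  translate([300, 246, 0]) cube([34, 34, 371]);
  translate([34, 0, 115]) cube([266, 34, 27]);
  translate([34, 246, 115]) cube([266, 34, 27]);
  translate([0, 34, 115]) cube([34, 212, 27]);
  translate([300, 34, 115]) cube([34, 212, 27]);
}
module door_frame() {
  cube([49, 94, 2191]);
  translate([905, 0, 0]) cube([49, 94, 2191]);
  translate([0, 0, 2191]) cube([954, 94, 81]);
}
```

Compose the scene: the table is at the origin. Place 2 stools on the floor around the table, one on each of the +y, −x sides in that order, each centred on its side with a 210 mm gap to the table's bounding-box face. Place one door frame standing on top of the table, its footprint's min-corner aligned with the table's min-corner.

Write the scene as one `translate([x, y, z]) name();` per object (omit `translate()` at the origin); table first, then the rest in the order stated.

table();
translate([466, 872, 0]) stool();
translate([-544, 191, 0]) stool();
translate([0, 0, 726]) door_frame();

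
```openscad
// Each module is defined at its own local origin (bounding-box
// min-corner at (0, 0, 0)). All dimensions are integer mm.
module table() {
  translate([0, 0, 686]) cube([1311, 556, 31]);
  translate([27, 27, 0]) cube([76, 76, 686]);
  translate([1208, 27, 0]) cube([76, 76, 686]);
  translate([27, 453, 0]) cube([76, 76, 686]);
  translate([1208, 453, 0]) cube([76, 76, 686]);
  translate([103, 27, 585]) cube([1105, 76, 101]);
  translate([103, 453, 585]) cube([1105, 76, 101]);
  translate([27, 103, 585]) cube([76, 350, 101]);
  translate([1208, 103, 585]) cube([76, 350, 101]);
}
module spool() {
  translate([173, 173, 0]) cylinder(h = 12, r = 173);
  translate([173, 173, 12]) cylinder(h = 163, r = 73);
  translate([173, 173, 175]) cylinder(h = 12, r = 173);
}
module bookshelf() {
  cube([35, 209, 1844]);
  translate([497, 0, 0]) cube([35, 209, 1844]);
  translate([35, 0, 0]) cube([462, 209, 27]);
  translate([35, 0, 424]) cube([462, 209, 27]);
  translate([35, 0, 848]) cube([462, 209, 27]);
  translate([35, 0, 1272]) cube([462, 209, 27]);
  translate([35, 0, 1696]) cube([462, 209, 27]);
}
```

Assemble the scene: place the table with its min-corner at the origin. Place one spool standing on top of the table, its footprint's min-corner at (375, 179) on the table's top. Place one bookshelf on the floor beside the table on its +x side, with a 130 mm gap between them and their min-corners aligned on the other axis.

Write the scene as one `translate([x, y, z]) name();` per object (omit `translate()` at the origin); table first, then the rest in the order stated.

table();
translate([375, 179, 717]) spool();
translate([1441, 0, 0]) bookshelf();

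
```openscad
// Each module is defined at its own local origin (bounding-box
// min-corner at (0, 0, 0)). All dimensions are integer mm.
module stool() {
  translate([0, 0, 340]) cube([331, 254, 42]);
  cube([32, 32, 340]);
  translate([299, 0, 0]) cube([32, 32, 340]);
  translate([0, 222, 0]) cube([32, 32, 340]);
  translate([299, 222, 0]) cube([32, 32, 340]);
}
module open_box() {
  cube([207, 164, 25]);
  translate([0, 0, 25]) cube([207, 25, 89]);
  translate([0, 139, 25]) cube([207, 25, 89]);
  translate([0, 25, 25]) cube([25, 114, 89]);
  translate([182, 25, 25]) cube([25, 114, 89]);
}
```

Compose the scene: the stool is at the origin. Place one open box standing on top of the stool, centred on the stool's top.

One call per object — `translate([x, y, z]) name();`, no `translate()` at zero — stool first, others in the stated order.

stool();
translate([62, 45, 382]) open_box();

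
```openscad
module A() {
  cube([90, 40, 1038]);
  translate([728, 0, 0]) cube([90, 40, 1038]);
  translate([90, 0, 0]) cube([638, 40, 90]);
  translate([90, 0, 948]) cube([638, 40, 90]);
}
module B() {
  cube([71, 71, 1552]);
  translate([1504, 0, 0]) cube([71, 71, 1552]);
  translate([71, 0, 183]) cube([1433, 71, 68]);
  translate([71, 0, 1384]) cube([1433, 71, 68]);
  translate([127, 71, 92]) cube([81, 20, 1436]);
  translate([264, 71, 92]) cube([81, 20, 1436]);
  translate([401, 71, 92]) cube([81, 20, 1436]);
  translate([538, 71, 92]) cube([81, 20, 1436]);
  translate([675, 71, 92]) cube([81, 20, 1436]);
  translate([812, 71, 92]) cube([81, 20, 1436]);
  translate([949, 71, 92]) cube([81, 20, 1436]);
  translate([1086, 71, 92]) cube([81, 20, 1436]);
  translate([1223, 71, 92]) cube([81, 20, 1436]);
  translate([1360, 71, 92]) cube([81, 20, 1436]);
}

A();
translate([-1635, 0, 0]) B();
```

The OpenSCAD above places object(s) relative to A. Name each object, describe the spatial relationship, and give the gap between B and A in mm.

A is a picture frame. B is a fence section. The fence section is on the floor beside the picture frame on its −x side. The gap between the fence section and the picture frame is 60 mm.

The fence section's nearest face is 60 mm from the picture frame's −x face.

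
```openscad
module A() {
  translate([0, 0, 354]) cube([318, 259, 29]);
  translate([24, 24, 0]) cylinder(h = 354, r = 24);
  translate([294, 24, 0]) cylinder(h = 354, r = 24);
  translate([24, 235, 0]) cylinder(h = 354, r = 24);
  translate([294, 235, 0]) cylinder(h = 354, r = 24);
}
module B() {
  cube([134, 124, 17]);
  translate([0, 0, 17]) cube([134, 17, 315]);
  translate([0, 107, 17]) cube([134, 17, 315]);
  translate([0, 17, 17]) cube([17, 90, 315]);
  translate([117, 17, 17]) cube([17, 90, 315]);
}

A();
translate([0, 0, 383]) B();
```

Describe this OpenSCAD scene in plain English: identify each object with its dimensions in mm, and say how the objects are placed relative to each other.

A is a four-legged stool. The seat is 318×259 mm, 29 mm thick, top at z = 383 mm. It stands on four round legs, each 48 mm in diameter, from z = 0 to the seat underside, each leg's axis is inset half a diameter from the nearest pair of seat edges (so the leg's bounding box is flush with the corner).

B is an open-topped rectangular box: outside dimensions 134×124×332 mm, with a uniform wall and base thickness of 17 mm. The base is a full 134×124 slab on the floor; four walls sit on top of the base. The front and back walls (the −y and +y sides) span the full width; the two side walls fit between them.

The open box is on top of the stool.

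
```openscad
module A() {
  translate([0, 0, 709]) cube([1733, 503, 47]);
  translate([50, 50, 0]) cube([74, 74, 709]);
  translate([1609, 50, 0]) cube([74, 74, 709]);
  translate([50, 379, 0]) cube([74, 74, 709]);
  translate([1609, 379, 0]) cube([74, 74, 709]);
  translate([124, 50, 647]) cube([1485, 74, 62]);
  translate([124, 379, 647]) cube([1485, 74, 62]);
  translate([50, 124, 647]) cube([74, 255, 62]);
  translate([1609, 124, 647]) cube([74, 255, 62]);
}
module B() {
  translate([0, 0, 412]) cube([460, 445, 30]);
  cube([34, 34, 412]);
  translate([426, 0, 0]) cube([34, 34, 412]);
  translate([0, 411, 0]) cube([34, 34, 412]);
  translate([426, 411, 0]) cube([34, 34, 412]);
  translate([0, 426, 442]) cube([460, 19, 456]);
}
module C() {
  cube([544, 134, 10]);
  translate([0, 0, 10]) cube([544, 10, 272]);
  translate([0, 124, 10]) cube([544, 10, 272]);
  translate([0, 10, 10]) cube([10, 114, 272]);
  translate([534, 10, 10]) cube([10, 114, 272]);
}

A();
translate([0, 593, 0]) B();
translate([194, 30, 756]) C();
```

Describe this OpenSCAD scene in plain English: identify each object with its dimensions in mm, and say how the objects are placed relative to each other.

A is a table: top 1733 mm (x) × 503 mm (y), 47 mm thick, upper face at z = 756 mm, on four 74×74 mm square legs, each inset 50 mm from the nearest pair of top edges, running from z = 0 to the bottom of the top. Four apron rails, 74 mm thick and 62 mm tall, run between adjacent legs with their top edges flush with the underside of the top and their outer faces flush with the legs' outer faces.

B is a chair: 460×445 mm seat, 30 mm thick, top at z = 442 mm, on four 34 mm square corner legs flush with the seat edges. A 19 mm thick backrest slab spans the full seat width, extending 456 mm above the seat top, its back face flush with the seat's +y edge.

C is an open-topped rectangular box: outside dimensions 544×134×282 mm, with a uniform wall and base thickness of 10 mm. The base is a full 544×134 slab on the floor; four walls sit on top of the base. The front and back walls (the −y and +y sides) span the full width; the two side walls fit between them.

The chair is on the floor beside the table on its +y side. The open box is on top of the table.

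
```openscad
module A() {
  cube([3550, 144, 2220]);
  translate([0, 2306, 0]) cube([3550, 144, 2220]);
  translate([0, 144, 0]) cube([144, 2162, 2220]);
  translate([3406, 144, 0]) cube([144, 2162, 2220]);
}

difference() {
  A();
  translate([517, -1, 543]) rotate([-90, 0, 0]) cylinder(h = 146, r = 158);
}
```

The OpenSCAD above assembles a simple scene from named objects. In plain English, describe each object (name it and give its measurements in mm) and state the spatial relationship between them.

A is a box-shaped house frame (walls only): outside footprint 3550×2450 mm, wall height 2220 mm, wall thickness 144 mm. The two y-facing walls run the full x-width; the two x-facing walls fit between the inner faces of the y-facing walls.

The house frame has a circular hole of radius 158 mm through its front wall, centred at (x = 517, z = 543).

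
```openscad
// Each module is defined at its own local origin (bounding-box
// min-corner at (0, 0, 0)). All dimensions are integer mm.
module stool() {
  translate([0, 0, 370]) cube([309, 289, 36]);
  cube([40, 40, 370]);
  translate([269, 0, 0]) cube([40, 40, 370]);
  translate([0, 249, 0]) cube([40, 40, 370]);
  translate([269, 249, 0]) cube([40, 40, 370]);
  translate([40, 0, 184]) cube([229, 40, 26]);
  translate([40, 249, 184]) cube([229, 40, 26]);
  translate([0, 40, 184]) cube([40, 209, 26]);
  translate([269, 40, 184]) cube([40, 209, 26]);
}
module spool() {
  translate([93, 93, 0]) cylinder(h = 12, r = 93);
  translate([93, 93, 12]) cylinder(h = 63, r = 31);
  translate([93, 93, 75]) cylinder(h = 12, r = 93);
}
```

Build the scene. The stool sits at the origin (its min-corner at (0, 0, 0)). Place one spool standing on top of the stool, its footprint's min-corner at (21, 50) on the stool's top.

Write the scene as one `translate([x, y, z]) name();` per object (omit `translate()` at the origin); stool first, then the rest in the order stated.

stool();
translate([21, 50, 406]) spool();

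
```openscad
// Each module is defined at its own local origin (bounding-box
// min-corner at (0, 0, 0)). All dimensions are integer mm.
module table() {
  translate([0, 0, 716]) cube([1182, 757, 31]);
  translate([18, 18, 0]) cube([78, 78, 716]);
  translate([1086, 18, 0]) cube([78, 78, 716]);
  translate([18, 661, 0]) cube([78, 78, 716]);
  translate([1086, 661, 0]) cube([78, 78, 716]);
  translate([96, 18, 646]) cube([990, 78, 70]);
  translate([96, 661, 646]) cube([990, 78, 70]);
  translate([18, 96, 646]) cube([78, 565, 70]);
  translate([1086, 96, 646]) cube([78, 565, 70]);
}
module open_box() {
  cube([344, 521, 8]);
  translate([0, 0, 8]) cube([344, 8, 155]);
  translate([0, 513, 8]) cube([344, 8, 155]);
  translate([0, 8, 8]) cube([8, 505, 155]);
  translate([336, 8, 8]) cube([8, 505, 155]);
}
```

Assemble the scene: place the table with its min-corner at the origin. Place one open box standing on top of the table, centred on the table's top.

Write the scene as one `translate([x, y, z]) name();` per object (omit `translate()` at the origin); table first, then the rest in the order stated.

table();
translate([419, 118, 747]) open_box();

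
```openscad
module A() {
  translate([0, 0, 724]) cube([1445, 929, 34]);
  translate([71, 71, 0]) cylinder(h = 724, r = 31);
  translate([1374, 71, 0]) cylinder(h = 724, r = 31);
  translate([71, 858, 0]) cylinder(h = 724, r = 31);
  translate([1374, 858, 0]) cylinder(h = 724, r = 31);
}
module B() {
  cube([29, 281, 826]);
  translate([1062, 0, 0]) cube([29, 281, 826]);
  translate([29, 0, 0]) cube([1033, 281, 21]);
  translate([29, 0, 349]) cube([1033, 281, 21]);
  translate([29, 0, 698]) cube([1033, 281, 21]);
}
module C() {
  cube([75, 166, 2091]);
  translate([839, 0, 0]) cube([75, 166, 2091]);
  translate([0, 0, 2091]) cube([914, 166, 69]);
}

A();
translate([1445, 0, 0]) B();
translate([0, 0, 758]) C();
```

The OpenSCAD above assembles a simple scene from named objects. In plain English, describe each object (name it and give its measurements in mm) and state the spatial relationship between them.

A is a table: top 1445 mm (x) × 929 mm (y), 34 mm thick, upper face at z = 758 mm, on four round legs of 62 mm diameter, each leg's bounding box inset 40 mm from the nearest pair of top edges, running from z = 0 to the bottom of the top.

B is an open bookshelf. Two side panels, each 29 mm thick, 281 mm deep and 826 mm tall, stand 1091 mm apart (outside-to-outside). Between them sit 3 shelves, each 21 mm thick and 281 mm deep, spanning the full gap between the sides. The bottom shelf rests on the floor (its underside at z = 0) and the clear gap between one shelf's top and the next shelf's underside is 328 mm.

C is a rectangular door frame: two vertical jambs of 75×166 mm section, 2091 mm tall, with a clear opening 764 mm wide between their inner faces. A header 69 mm tall and 166 mm deep lies on top of the jambs and spans the full outside width.

The bookshelf is against the table's +x side, with their −y faces flush. The door frame is on top of the table.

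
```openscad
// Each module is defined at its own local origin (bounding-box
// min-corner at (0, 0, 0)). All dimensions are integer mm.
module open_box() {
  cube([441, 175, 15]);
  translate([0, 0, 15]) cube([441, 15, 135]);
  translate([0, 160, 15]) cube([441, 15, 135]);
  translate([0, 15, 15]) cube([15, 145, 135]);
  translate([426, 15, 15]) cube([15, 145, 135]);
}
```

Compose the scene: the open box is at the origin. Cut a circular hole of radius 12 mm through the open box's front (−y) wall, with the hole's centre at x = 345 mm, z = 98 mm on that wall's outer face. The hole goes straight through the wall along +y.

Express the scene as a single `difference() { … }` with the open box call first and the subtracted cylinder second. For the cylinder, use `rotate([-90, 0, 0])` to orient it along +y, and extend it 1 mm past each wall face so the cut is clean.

difference() {
  open_box();
  translate([345, -1, 98]) rotate([-90, 0, 0]) cylinder(h = 17, r = 12);
}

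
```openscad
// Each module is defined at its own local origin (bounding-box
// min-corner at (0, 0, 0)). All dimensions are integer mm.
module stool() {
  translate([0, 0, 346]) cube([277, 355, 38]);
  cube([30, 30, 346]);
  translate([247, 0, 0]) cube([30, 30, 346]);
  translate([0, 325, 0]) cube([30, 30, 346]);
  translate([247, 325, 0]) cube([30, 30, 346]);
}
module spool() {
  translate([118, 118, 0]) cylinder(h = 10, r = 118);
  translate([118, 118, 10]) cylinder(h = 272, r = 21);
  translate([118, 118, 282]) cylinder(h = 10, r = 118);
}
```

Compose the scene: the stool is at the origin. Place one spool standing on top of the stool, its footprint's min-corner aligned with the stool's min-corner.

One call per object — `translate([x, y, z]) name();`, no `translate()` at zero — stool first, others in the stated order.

stool();
translate([0, 0, 384]) spool();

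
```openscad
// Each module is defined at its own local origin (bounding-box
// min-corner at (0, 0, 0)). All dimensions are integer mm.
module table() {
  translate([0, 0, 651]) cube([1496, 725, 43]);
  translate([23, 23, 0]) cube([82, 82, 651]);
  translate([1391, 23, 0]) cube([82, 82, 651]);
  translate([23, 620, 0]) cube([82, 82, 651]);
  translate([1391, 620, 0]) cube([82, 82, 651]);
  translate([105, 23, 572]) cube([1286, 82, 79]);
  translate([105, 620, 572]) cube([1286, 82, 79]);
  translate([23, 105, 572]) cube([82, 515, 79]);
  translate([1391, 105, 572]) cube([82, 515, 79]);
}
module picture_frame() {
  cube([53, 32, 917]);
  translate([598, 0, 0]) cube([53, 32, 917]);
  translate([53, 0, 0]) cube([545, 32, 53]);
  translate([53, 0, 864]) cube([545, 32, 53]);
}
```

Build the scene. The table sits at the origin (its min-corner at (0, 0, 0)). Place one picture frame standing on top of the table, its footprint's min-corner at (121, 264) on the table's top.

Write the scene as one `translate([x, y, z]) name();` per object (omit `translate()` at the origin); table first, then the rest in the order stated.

table();
translate([121, 264, 694]) picture_frame();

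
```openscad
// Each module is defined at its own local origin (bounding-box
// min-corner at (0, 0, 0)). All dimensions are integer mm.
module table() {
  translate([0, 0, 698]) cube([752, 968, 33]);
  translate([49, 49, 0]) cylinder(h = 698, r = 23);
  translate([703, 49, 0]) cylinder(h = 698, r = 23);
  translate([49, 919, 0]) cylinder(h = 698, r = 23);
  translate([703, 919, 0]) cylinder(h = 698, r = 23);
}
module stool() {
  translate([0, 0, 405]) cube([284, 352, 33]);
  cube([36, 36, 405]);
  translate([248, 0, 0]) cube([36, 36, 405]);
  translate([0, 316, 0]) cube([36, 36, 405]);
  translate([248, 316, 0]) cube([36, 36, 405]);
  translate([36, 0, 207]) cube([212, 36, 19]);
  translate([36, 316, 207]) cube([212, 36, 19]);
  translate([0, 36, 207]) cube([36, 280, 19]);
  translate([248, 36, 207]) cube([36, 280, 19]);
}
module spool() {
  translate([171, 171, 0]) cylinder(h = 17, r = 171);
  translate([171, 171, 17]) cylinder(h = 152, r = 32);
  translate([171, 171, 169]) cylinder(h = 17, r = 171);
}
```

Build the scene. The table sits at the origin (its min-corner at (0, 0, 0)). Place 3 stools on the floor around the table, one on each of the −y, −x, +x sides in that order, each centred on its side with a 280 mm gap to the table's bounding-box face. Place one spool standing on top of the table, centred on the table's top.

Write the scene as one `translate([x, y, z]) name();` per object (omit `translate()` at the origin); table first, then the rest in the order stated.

table();
translate([234, -632, 0]) stool();
translate([-564, 308, 0]) stool();
translate([1032, 308, 0]) stool();
translate([205, 313, 731]) spool();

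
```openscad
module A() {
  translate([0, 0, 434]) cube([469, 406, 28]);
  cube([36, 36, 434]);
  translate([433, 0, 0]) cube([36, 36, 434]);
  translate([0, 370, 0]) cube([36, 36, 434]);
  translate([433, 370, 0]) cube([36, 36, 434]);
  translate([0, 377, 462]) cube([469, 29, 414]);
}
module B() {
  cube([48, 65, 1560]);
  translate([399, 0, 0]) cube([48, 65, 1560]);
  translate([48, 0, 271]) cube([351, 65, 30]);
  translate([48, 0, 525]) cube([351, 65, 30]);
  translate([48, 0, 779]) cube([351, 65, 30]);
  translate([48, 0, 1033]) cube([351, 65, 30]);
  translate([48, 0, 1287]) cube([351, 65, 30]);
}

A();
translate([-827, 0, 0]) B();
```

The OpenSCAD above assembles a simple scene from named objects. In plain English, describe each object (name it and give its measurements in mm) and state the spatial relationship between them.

A is a chair. The seat is a 469×406×28 mm slab with its top at z = 462 mm, on four 36×36 mm corner legs (flush with the seat edges, standing on z = 0). A flat backrest 29 mm thick, 414 mm tall, spans the full seat width and rises from the seat top along its +y edge, rear face flush with the rear of the seat.

B is a wooden ladder with two side rails of 48×65 mm section and 1560 mm height, set 447 mm apart overall. Between them run 5 rectangular rungs (65 mm deep, 30 mm thick), front faces flush with the rails' −y face. The bottom of the first rung is 271 mm above the floor and each subsequent rung is 254 mm higher than the one below.

The ladder is on the floor beside the chair on its −x side.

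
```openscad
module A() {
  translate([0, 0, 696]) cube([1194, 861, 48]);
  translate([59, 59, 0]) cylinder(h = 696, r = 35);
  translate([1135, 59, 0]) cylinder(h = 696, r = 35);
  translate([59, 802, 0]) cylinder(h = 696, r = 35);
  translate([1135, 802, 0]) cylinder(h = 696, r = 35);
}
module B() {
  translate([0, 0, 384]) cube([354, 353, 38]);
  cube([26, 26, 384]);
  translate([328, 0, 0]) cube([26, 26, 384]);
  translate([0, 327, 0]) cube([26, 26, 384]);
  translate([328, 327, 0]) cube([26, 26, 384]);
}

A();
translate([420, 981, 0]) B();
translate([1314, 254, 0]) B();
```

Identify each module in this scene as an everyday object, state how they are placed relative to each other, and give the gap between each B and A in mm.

Each stool's nearest face is 120 mm from the table's bounding box.

A is a table. B is a stool. Two stools sit around the table at the +y, +x sides. The gap between each stool and the table is 120 mm.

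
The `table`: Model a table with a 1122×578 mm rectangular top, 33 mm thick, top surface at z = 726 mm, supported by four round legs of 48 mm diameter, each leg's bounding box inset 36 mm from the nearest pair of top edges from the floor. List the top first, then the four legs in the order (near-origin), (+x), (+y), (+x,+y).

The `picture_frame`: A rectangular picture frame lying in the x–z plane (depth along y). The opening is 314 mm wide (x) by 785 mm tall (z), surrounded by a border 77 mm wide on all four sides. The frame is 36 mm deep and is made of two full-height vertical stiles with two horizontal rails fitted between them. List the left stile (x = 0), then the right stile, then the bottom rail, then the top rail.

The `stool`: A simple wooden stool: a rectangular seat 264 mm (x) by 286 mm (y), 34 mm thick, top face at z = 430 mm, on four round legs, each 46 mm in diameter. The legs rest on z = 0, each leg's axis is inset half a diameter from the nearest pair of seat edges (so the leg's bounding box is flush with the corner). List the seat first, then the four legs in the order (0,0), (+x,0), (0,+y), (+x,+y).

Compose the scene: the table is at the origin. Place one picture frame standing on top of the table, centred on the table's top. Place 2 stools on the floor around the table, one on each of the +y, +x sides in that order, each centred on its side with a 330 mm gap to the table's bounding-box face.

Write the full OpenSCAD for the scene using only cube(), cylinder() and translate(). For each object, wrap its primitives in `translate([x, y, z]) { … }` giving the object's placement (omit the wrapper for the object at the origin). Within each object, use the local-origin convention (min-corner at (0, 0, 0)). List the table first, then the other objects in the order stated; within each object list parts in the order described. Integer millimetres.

translate([0, 0, 693]) cube([1122, 578, 33]);
translate([60, 60, 0]) cylinder(h = 693, r = 24);
translate([1062, 60, 0]) cylinder(h = 693, r = 24);
translate([60, 518, 0]) cylinder(h = 693, r = 24);
translate([1062, 518, 0]) cylinder(h = 693, r = 24);
translate([327, 271, 726]) {
  cube([77, 36, 939]);
  translate([391, 0, 0]) cube([77, 36, 939]);
  translate([77, 0, 0]) cube([314, 36, 77]);
  translate([77, 0, 862]) cube([314, 36, 77]);
}
translate([429, 908, 0]) {
  translate([0, 0, 396]) cube([264, 286, 34]);
  translate([23, 23, 0]) cylinder(h = 396, r = 23);
  translate([241, 23, 0]) cylinder(h = 396, r = 23);
  translate([23, 263, 0]) cylinder(h = 396, r = 23);
  translate([241, 263, 0]) cylinder(h = 396, r = 23);
}
translate([1452, 146, 0]) {
  translate([0, 0, 396]) cube([264, 286, 34]);
  translate([23, 23, 0]) cylinder(h = 396, r = 23);
  translate([241, 23, 0]) cylinder(h = 396, r = 23);
  translate([23, 263, 0]) cylinder(h = 396, r = 23);
  translate([241, 263, 0]) cylinder(h = 396, r = 23);
}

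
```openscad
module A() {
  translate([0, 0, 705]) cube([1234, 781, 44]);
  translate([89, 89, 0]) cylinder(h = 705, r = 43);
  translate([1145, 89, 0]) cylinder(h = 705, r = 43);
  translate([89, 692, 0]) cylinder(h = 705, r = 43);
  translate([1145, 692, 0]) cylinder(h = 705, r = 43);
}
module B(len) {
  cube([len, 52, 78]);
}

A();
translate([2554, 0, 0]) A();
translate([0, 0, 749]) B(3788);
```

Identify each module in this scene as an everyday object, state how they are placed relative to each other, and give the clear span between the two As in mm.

Second table starts at x = 2554; first ends at x = 1234; clear span = 2554 − 1234 = 1320 mm.

A is a table. B is a beam. A beam spans the tops of two tables. The clear span between the two tables is 1320 mm.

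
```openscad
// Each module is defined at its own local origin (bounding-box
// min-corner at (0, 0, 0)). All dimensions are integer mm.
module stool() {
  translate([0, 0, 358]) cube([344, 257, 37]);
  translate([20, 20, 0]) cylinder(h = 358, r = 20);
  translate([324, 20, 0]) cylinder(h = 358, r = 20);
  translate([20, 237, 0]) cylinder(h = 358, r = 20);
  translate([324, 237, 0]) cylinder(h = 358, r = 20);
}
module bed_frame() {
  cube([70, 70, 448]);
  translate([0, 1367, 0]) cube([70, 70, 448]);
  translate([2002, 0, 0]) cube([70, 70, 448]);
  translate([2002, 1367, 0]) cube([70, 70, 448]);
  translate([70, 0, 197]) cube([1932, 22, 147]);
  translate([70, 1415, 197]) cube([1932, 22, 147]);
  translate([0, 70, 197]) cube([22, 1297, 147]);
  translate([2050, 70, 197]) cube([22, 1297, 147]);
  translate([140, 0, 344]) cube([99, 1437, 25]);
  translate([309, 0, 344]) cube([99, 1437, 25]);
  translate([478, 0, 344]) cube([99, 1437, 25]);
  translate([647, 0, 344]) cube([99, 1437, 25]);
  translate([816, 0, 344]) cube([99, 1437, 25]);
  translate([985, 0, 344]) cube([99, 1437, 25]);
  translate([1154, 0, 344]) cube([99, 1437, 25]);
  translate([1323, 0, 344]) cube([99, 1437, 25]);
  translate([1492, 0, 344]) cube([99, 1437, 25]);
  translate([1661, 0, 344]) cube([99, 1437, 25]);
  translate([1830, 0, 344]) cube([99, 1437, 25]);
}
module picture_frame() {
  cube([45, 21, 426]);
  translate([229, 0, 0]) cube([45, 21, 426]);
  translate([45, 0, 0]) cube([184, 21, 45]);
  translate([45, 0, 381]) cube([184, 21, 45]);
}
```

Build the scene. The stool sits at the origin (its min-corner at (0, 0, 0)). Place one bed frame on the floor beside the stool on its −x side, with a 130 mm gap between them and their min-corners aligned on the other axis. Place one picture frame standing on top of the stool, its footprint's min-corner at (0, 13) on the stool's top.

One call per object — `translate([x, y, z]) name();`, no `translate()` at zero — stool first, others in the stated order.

stool();
translate([-2202, 0, 0]) bed_frame();
translate([0, 13, 395]) picture_frame();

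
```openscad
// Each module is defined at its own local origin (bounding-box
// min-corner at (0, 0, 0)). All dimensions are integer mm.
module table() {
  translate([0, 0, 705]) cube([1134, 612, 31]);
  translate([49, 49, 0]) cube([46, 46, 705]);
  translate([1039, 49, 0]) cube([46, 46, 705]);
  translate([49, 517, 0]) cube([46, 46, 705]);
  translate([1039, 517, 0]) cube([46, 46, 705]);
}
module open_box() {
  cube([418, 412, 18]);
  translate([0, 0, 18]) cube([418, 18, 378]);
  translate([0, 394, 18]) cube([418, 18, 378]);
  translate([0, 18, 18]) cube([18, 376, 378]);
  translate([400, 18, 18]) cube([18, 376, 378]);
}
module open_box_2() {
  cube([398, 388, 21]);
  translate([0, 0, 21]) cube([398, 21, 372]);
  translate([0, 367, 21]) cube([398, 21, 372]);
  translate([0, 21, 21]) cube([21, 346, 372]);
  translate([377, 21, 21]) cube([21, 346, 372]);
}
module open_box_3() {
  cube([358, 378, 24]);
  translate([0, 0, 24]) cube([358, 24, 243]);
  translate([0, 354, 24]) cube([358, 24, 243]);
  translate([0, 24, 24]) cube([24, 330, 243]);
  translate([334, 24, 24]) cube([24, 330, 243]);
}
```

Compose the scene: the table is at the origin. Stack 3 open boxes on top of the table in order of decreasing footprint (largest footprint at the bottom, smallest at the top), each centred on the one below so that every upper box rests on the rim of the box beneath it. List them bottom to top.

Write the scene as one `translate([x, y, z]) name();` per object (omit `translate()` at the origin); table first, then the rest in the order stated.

table();
translate([358, 100, 736]) open_box();
translate([368, 112, 1132]) open_box_2();
translate([388, 117, 1525]) open_box_3();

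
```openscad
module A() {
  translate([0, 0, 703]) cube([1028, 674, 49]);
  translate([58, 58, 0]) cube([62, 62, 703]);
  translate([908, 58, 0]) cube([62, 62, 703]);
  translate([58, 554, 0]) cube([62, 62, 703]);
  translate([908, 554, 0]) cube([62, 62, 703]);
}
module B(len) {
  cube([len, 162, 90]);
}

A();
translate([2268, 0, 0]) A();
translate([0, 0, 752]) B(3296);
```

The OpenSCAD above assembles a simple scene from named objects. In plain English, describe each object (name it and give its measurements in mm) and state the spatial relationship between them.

A is a table: top 1028 mm (x) × 674 mm (y), 49 mm thick, upper face at z = 752 mm, on four 62×62 mm square legs, each inset 58 mm from the nearest pair of top edges, running from z = 0 to the bottom of the top.

B is a rectangular beam 3296 mm long (x), 162 mm deep (y), 90 mm thick (z).

The beam spans the tops of two tables placed 1240 mm apart, resting at z = 752 mm.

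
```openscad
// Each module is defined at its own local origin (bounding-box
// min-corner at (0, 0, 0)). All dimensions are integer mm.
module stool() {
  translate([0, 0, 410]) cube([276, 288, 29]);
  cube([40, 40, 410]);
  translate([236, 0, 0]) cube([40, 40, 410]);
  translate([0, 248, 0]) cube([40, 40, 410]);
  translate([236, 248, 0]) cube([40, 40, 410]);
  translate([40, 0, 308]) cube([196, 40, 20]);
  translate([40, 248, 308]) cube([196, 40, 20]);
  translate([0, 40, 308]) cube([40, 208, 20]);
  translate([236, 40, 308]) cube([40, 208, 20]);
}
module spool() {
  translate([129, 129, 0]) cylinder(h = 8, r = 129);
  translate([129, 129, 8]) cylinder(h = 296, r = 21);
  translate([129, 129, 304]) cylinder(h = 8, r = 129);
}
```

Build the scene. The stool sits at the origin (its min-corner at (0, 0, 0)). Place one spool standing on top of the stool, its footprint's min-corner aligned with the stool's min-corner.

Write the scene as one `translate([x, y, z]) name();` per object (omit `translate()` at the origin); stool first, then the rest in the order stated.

stool();
translate([0, 0, 439]) spool();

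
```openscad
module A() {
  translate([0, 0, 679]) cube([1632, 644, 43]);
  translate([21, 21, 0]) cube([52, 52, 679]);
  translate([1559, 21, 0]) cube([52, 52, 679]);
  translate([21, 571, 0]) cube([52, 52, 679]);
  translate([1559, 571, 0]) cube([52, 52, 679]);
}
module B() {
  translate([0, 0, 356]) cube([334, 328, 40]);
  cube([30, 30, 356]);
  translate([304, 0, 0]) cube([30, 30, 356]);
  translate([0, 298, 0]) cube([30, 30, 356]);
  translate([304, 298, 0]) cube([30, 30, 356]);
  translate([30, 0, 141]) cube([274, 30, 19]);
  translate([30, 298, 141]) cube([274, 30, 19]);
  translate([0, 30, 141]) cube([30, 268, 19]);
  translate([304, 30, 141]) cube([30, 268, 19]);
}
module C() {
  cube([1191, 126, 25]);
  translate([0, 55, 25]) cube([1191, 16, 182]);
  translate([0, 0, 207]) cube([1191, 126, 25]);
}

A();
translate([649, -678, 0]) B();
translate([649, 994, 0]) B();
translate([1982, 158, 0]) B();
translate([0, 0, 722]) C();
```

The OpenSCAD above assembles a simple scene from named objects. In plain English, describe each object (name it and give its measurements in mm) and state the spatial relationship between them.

A is a table with a 1632×644 mm rectangular top, 43 mm thick, top surface at z = 722 mm, supported by four 52×52 mm square legs, each inset 21 mm from the nearest pair of top edges, running from the floor.

B is a four-legged stool. The seat is 334×328 mm, 40 mm thick, top at z = 396 mm. It stands on four square legs, each 30×30 mm in cross-section, from z = 0 to the seat underside, each flush with a corner of the seat. Four stretchers, 30 mm wide and 19 mm tall, connect adjacent legs with their undersides at z = 141 mm, each running between the inner faces of the legs it joins and aligned with the legs' outer faces on the other axis.

C is an I-beam lying along x, 1191 mm long. Overall section height 232 mm. Two flanges 126 mm wide (y) and 25 mm thick, one on the floor and one at the top; a web 16 mm thick runs between them, centred on the flange width.

Three stools sit around the table at the −y, +y, +x sides. The I-beam is on top of the table.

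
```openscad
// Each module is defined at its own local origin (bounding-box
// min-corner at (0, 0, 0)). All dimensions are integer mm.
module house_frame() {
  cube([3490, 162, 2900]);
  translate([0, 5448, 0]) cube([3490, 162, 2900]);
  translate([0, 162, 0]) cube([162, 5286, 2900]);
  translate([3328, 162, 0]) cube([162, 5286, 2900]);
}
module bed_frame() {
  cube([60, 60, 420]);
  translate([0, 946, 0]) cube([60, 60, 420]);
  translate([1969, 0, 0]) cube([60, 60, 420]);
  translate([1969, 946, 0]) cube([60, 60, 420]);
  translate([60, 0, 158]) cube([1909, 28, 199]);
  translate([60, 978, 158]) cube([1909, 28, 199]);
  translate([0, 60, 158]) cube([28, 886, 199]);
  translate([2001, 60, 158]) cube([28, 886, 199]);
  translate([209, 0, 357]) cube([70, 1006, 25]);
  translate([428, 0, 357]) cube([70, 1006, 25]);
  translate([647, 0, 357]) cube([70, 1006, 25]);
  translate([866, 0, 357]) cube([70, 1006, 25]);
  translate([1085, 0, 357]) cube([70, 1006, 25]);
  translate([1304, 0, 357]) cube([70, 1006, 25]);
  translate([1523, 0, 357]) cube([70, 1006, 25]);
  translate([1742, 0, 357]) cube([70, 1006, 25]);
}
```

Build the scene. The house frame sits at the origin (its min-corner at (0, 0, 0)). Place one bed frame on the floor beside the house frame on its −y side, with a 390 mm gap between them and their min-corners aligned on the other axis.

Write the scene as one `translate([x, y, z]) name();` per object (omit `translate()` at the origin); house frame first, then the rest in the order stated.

house_frame();
translate([0, -1396, 0]) bed_frame();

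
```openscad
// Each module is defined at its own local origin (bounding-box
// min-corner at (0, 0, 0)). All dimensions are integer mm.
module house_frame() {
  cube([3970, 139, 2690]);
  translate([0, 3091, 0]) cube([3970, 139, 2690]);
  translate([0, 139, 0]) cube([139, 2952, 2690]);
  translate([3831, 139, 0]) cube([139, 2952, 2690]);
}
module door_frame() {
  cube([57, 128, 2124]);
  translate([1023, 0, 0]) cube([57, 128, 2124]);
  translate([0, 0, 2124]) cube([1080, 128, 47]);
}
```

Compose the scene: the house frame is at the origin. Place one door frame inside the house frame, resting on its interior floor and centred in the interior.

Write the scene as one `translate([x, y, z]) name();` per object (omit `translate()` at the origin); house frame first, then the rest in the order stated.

house_frame();
translate([1445, 1551, 0]) door_frame();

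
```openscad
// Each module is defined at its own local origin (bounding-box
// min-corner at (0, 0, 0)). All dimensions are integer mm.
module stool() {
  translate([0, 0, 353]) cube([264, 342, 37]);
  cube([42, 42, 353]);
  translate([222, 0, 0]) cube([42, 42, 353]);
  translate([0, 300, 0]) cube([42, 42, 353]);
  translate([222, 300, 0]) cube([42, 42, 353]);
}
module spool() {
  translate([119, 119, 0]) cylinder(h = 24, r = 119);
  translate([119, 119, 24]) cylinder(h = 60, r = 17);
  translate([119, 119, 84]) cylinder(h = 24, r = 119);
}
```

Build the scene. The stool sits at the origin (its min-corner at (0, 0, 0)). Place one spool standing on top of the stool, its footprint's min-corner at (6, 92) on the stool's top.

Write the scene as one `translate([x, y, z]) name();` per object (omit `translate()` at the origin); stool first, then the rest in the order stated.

stool();
translate([6, 92, 390]) spool();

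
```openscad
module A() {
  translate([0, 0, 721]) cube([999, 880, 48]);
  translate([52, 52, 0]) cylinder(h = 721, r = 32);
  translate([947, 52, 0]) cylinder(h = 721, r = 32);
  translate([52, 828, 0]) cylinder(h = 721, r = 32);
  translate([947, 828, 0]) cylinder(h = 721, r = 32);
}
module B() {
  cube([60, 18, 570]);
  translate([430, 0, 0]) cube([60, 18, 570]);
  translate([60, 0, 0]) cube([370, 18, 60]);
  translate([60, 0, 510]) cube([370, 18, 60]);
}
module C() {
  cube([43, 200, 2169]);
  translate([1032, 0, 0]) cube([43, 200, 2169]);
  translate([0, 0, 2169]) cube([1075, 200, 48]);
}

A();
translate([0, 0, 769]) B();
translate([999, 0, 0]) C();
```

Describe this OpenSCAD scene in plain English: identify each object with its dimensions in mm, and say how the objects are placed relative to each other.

A is a rectangular dining table. The top is 999×880×48 mm with its upper surface at z = 769 mm. It stands on four round legs of 64 mm diameter, each leg's bounding box inset 20 mm from the nearest pair of top edges, running from the floor to the underside of the top.

B is a picture frame with a 370×450 mm rectangular opening (x by z) and a uniform 60 mm border on every side. Frame depth is 18 mm along y. It is built from two vertical stiles running the full outside height and two horizontal rails spanning the gap between the stiles.

C is a door frame. The clear opening is 989 mm wide and 2169 mm high. Two 43 mm wide jambs, 200 mm deep, stand either side of the opening from the floor to the top of the opening. A 48 mm thick head sits across the top of both jambs, spanning the full outside width of the frame.

The picture frame is on top of the table. The door frame is against the table's +x side, with their −y faces flush.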